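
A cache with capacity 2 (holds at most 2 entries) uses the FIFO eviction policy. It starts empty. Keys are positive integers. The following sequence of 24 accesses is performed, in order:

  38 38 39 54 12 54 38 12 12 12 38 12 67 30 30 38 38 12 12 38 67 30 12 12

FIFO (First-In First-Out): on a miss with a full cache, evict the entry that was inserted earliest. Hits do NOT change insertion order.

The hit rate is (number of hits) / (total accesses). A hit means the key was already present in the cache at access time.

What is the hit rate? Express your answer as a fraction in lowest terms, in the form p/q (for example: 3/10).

Answer: 1/2

Derivation:
FIFO simulation (capacity=2):
  1. access 38: MISS. Cache (old->new): [38]
  2. access 38: HIT. Cache (old->new): [38]
  3. access 39: MISS. Cache (old->new): [38 39]
  4. access 54: MISS, evict 38. Cache (old->new): [39 54]
  5. access 12: MISS, evict 39. Cache (old->new): [54 12]
  6. access 54: HIT. Cache (old->new): [54 12]
  7. access 38: MISS, evict 54. Cache (old->new): [12 38]
  8. access 12: HIT. Cache (old->new): [12 38]
  9. access 12: HIT. Cache (old->new): [12 38]
  10. access 12: HIT. Cache (old->new): [12 38]
  11. access 38: HIT. Cache (old->new): [12 38]
  12. access 12: HIT. Cache (old->new): [12 38]
  13. access 67: MISS, evict 12. Cache (old->new): [38 67]
  14. access 30: MISS, evict 38. Cache (old->new): [67 30]
  15. access 30: HIT. Cache (old->new): [67 30]
  16. access 38: MISS, evict 67. Cache (old->new): [30 38]
  17. access 38: HIT. Cache (old->new): [30 38]
  18. access 12: MISS, evict 30. Cache (old->new): [38 12]
  19. access 12: HIT. Cache (old->new): [38 12]
  20. access 38: HIT. Cache (old->new): [38 12]
  21. access 67: MISS, evict 38. Cache (old->new): [12 67]
  22. access 30: MISS, evict 12. Cache (old->new): [67 30]
  23. access 12: MISS, evict 67. Cache (old->new): [30 12]
  24. access 12: HIT. Cache (old->new): [30 12]
Total: 12 hits, 12 misses, 10 evictions

Hit rate = 12/24 = 1/2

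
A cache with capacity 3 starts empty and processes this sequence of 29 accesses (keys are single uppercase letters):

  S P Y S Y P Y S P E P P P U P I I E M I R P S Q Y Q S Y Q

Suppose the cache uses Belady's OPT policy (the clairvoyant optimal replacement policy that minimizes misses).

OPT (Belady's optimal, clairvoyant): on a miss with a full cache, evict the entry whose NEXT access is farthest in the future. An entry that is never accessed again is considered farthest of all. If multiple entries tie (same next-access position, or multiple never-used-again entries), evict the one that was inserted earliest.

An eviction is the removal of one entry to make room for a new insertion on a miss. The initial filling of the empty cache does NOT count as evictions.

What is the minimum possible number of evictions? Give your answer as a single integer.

OPT (Belady) simulation (capacity=3):
  1. access S: MISS. Cache: [S]
  2. access P: MISS. Cache: [S P]
  3. access Y: MISS. Cache: [S P Y]
  4. access S: HIT. Next use of S: step 8. Cache: [S P Y]
  5. access Y: HIT. Next use of Y: step 7. Cache: [S P Y]
  6. access P: HIT. Next use of P: step 9. Cache: [S P Y]
  7. access Y: HIT. Next use of Y: step 25. Cache: [S P Y]
  8. access S: HIT. Next use of S: step 23. Cache: [S P Y]
  9. access P: HIT. Next use of P: step 11. Cache: [S P Y]
  10. access E: MISS, evict Y (next use: step 25). Cache: [S P E]
  11. access P: HIT. Next use of P: step 12. Cache: [S P E]
  12. access P: HIT. Next use of P: step 13. Cache: [S P E]
  13. access P: HIT. Next use of P: step 15. Cache: [S P E]
  14. access U: MISS, evict S (next use: step 23). Cache: [P E U]
  15. access P: HIT. Next use of P: step 22. Cache: [P E U]
  16. access I: MISS, evict U (next use: never). Cache: [P E I]
  17. access I: HIT. Next use of I: step 20. Cache: [P E I]
  18. access E: HIT. Next use of E: never. Cache: [P E I]
  19. access M: MISS, evict E (next use: never). Cache: [P I M]
  20. access I: HIT. Next use of I: never. Cache: [P I M]
  21. access R: MISS, evict I (next use: never). Cache: [P M R]
  22. access P: HIT. Next use of P: never. Cache: [P M R]
  23. access S: MISS, evict P (next use: never). Cache: [M R S]
  24. access Q: MISS, evict M (next use: never). Cache: [R S Q]
  25. access Y: MISS, evict R (next use: never). Cache: [S Q Y]
  26. access Q: HIT. Next use of Q: step 29. Cache: [S Q Y]
  27. access S: HIT. Next use of S: never. Cache: [S Q Y]
  28. access Y: HIT. Next use of Y: never. Cache: [S Q Y]
  29. access Q: HIT. Next use of Q: never. Cache: [S Q Y]
Total: 18 hits, 11 misses, 8 evictions

Answer: 8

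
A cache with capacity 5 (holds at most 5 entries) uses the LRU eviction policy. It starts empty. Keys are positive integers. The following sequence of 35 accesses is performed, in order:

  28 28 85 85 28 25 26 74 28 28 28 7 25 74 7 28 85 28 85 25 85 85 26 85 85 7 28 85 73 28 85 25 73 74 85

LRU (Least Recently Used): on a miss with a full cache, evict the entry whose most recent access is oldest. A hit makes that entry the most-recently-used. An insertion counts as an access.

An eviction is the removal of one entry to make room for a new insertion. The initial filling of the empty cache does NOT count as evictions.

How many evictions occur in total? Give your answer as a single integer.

Answer: 6

Derivation:
LRU simulation (capacity=5):
  1. access 28: MISS. Cache (LRU->MRU): [28]
  2. access 28: HIT. Cache (LRU->MRU): [28]
  3. access 85: MISS. Cache (LRU->MRU): [28 85]
  4. access 85: HIT. Cache (LRU->MRU): [28 85]
  5. access 28: HIT. Cache (LRU->MRU): [85 28]
  6. access 25: MISS. Cache (LRU->MRU): [85 28 25]
  7. access 26: MISS. Cache (LRU->MRU): [85 28 25 26]
  8. access 74: MISS. Cache (LRU->MRU): [85 28 25 26 74]
  9. access 28: HIT. Cache (LRU->MRU): [85 25 26 74 28]
  10. access 28: HIT. Cache (LRU->MRU): [85 25 26 74 28]
  11. access 28: HIT. Cache (LRU->MRU): [85 25 26 74 28]
  12. access 7: MISS, evict 85. Cache (LRU->MRU): [25 26 74 28 7]
  13. access 25: HIT. Cache (LRU->MRU): [26 74 28 7 25]
  14. access 74: HIT. Cache (LRU->MRU): [26 28 7 25 74]
  15. access 7: HIT. Cache (LRU->MRU): [26 28 25 74 7]
  16. access 28: HIT. Cache (LRU->MRU): [26 25 74 7 28]
  17. access 85: MISS, evict 26. Cache (LRU->MRU): [25 74 7 28 85]
  18. access 28: HIT. Cache (LRU->MRU): [25 74 7 85 28]
  19. access 85: HIT. Cache (LRU->MRU): [25 74 7 28 85]
  20. access 25: HIT. Cache (LRU->MRU): [74 7 28 85 25]
  21. access 85: HIT. Cache (LRU->MRU): [74 7 28 25 85]
  22. access 85: HIT. Cache (LRU->MRU): [74 7 28 25 85]
  23. access 26: MISS, evict 74. Cache (LRU->MRU): [7 28 25 85 26]
  24. access 85: HIT. Cache (LRU->MRU): [7 28 25 26 85]
  25. access 85: HIT. Cache (LRU->MRU): [7 28 25 26 85]
  26. access 7: HIT. Cache (LRU->MRU): [28 25 26 85 7]
  27. access 28: HIT. Cache (LRU->MRU): [25 26 85 7 28]
  28. access 85: HIT. Cache (LRU->MRU): [25 26 7 28 85]
  29. access 73: MISS, evict 25. Cache (LRU->MRU): [26 7 28 85 73]
  30. access 28: HIT. Cache (LRU->MRU): [26 7 85 73 28]
  31. access 85: HIT. Cache (LRU->MRU): [26 7 73 28 85]
  32. access 25: MISS, evict 26. Cache (LRU->MRU): [7 73 28 85 25]
  33. access 73: HIT. Cache (LRU->MRU): [7 28 85 25 73]
  34. access 74: MISS, evict 7. Cache (LRU->MRU): [28 85 25 73 74]
  35. access 85: HIT. Cache (LRU->MRU): [28 25 73 74 85]
Total: 24 hits, 11 misses, 6 evictions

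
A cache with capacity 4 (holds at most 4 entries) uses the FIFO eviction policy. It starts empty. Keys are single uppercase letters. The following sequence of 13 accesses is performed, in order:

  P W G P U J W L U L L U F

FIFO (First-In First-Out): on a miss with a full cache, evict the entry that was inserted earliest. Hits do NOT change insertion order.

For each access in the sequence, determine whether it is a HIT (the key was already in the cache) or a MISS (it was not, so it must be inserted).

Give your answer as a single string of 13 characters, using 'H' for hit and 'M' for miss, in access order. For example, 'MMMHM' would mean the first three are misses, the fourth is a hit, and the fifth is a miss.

Answer: MMMHMMHMHHHHM

Derivation:
FIFO simulation (capacity=4):
  1. access P: MISS. Cache (old->new): [P]
  2. access W: MISS. Cache (old->new): [P W]
  3. access G: MISS. Cache (old->new): [P W G]
  4. access P: HIT. Cache (old->new): [P W G]
  5. access U: MISS. Cache (old->new): [P W G U]
  6. access J: MISS, evict P. Cache (old->new): [W G U J]
  7. access W: HIT. Cache (old->new): [W G U J]
  8. access L: MISS, evict W. Cache (old->new): [G U J L]
  9. access U: HIT. Cache (old->new): [G U J L]
  10. access L: HIT. Cache (old->new): [G U J L]
  11. access L: HIT. Cache (old->new): [G U J L]
  12. access U: HIT. Cache (old->new): [G U J L]
  13. access F: MISS, evict G. Cache (old->new): [U J L F]
Total: 6 hits, 7 misses, 3 evictions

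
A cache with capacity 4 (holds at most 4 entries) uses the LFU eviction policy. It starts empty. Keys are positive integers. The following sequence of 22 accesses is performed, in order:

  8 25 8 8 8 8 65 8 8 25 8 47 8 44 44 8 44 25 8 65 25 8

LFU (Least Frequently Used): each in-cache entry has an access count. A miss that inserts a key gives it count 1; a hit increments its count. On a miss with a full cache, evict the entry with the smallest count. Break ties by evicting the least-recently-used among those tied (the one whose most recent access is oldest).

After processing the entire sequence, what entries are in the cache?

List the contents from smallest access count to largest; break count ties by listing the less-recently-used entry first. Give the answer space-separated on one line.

LFU simulation (capacity=4):
  1. access 8: MISS. Cache: [8(c=1)]
  2. access 25: MISS. Cache: [8(c=1) 25(c=1)]
  3. access 8: HIT, count now 2. Cache: [25(c=1) 8(c=2)]
  4. access 8: HIT, count now 3. Cache: [25(c=1) 8(c=3)]
  5. access 8: HIT, count now 4. Cache: [25(c=1) 8(c=4)]
  6. access 8: HIT, count now 5. Cache: [25(c=1) 8(c=5)]
  7. access 65: MISS. Cache: [25(c=1) 65(c=1) 8(c=5)]
  8. access 8: HIT, count now 6. Cache: [25(c=1) 65(c=1) 8(c=6)]
  9. access 8: HIT, count now 7. Cache: [25(c=1) 65(c=1) 8(c=7)]
  10. access 25: HIT, count now 2. Cache: [65(c=1) 25(c=2) 8(c=7)]
  11. access 8: HIT, count now 8. Cache: [65(c=1) 25(c=2) 8(c=8)]
  12. access 47: MISS. Cache: [65(c=1) 47(c=1) 25(c=2) 8(c=8)]
  13. access 8: HIT, count now 9. Cache: [65(c=1) 47(c=1) 25(c=2) 8(c=9)]
  14. access 44: MISS, evict 65(c=1). Cache: [47(c=1) 44(c=1) 25(c=2) 8(c=9)]
  15. access 44: HIT, count now 2. Cache: [47(c=1) 25(c=2) 44(c=2) 8(c=9)]
  16. access 8: HIT, count now 10. Cache: [47(c=1) 25(c=2) 44(c=2) 8(c=10)]
  17. access 44: HIT, count now 3. Cache: [47(c=1) 25(c=2) 44(c=3) 8(c=10)]
  18. access 25: HIT, count now 3. Cache: [47(c=1) 44(c=3) 25(c=3) 8(c=10)]
  19. access 8: HIT, count now 11. Cache: [47(c=1) 44(c=3) 25(c=3) 8(c=11)]
  20. access 65: MISS, evict 47(c=1). Cache: [65(c=1) 44(c=3) 25(c=3) 8(c=11)]
  21. access 25: HIT, count now 4. Cache: [65(c=1) 44(c=3) 25(c=4) 8(c=11)]
  22. access 8: HIT, count now 12. Cache: [65(c=1) 44(c=3) 25(c=4) 8(c=12)]
Total: 16 hits, 6 misses, 2 evictions

Answer: 65 44 25 8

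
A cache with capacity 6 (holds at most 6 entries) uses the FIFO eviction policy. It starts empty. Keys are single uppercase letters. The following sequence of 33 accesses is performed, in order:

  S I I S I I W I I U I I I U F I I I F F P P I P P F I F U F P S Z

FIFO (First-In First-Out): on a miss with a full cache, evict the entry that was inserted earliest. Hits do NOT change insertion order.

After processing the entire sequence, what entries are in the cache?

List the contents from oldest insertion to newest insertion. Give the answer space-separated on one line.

FIFO simulation (capacity=6):
  1. access S: MISS. Cache (old->new): [S]
  2. access I: MISS. Cache (old->new): [S I]
  3. access I: HIT. Cache (old->new): [S I]
  4. access S: HIT. Cache (old->new): [S I]
  5. access I: HIT. Cache (old->new): [S I]
  6. access I: HIT. Cache (old->new): [S I]
  7. access W: MISS. Cache (old->new): [S I W]
  8. access I: HIT. Cache (old->new): [S I W]
  9. access I: HIT. Cache (old->new): [S I W]
  10. access U: MISS. Cache (old->new): [S I W U]
  11. access I: HIT. Cache (old->new): [S I W U]
  12. access I: HIT. Cache (old->new): [S I W U]
  13. access I: HIT. Cache (old->new): [S I W U]
  14. access U: HIT. Cache (old->new): [S I W U]
  15. access F: MISS. Cache (old->new): [S I W U F]
  16. access I: HIT. Cache (old->new): [S I W U F]
  17. access I: HIT. Cache (old->new): [S I W U F]
  18. access I: HIT. Cache (old->new): [S I W U F]
  19. access F: HIT. Cache (old->new): [S I W U F]
  20. access F: HIT. Cache (old->new): [S I W U F]
  21. access P: MISS. Cache (old->new): [S I W U F P]
  22. access P: HIT. Cache (old->new): [S I W U F P]
  23. access I: HIT. Cache (old->new): [S I W U F P]
  24. access P: HIT. Cache (old->new): [S I W U F P]
  25. access P: HIT. Cache (old->new): [S I W U F P]
  26. access F: HIT. Cache (old->new): [S I W U F P]
  27. access I: HIT. Cache (old->new): [S I W U F P]
  28. access F: HIT. Cache (old->new): [S I W U F P]
  29. access U: HIT. Cache (old->new): [S I W U F P]
  30. access F: HIT. Cache (old->new): [S I W U F P]
  31. access P: HIT. Cache (old->new): [S I W U F P]
  32. access S: HIT. Cache (old->new): [S I W U F P]
  33. access Z: MISS, evict S. Cache (old->new): [I W U F P Z]
Total: 26 hits, 7 misses, 1 evictions

Answer: I W U F P Z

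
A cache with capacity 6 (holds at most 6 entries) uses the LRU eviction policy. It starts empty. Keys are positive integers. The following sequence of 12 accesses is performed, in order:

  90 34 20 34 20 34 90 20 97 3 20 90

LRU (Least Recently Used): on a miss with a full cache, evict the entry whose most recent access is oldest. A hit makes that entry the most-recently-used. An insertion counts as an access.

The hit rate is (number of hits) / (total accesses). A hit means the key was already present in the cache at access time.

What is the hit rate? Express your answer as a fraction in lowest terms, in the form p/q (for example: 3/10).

LRU simulation (capacity=6):
  1. access 90: MISS. Cache (LRU->MRU): [90]
  2. access 34: MISS. Cache (LRU->MRU): [90 34]
  3. access 20: MISS. Cache (LRU->MRU): [90 34 20]
  4. access 34: HIT. Cache (LRU->MRU): [90 20 34]
  5. access 20: HIT. Cache (LRU->MRU): [90 34 20]
  6. access 34: HIT. Cache (LRU->MRU): [90 20 34]
  7. access 90: HIT. Cache (LRU->MRU): [20 34 90]
  8. access 20: HIT. Cache (LRU->MRU): [34 90 20]
  9. access 97: MISS. Cache (LRU->MRU): [34 90 20 97]
  10. access 3: MISS. Cache (LRU->MRU): [34 90 20 97 3]
  11. access 20: HIT. Cache (LRU->MRU): [34 90 97 3 20]
  12. access 90: HIT. Cache (LRU->MRU): [34 97 3 20 90]
Total: 7 hits, 5 misses, 0 evictions

Hit rate = 7/12

Answer: 7/12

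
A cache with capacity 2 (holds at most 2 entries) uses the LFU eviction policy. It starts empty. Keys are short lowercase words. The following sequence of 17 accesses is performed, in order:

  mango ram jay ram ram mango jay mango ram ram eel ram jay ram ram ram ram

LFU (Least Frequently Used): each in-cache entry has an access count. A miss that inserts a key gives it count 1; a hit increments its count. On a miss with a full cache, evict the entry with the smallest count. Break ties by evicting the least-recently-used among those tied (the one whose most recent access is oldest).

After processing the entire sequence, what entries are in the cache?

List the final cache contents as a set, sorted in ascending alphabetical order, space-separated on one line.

LFU simulation (capacity=2):
  1. access mango: MISS. Cache: [mango(c=1)]
  2. access ram: MISS. Cache: [mango(c=1) ram(c=1)]
  3. access jay: MISS, evict mango(c=1). Cache: [ram(c=1) jay(c=1)]
  4. access ram: HIT, count now 2. Cache: [jay(c=1) ram(c=2)]
  5. access ram: HIT, count now 3. Cache: [jay(c=1) ram(c=3)]
  6. access mango: MISS, evict jay(c=1). Cache: [mango(c=1) ram(c=3)]
  7. access jay: MISS, evict mango(c=1). Cache: [jay(c=1) ram(c=3)]
  8. access mango: MISS, evict jay(c=1). Cache: [mango(c=1) ram(c=3)]
  9. access ram: HIT, count now 4. Cache: [mango(c=1) ram(c=4)]
  10. access ram: HIT, count now 5. Cache: [mango(c=1) ram(c=5)]
  11. access eel: MISS, evict mango(c=1). Cache: [eel(c=1) ram(c=5)]
  12. access ram: HIT, count now 6. Cache: [eel(c=1) ram(c=6)]
  13. access jay: MISS, evict eel(c=1). Cache: [jay(c=1) ram(c=6)]
  14. access ram: HIT, count now 7. Cache: [jay(c=1) ram(c=7)]
  15. access ram: HIT, count now 8. Cache: [jay(c=1) ram(c=8)]
  16. access ram: HIT, count now 9. Cache: [jay(c=1) ram(c=9)]
  17. access ram: HIT, count now 10. Cache: [jay(c=1) ram(c=10)]
Total: 9 hits, 8 misses, 6 evictions

Answer: jay ram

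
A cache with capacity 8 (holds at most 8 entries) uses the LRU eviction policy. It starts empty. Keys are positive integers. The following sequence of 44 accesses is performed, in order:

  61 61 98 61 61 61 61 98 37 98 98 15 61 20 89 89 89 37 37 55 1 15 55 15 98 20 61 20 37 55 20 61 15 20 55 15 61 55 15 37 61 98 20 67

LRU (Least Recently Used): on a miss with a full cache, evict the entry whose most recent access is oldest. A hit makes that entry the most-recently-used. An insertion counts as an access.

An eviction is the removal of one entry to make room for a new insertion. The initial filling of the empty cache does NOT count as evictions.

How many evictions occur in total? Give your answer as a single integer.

LRU simulation (capacity=8):
  1. access 61: MISS. Cache (LRU->MRU): [61]
  2. access 61: HIT. Cache (LRU->MRU): [61]
  3. access 98: MISS. Cache (LRU->MRU): [61 98]
  4. access 61: HIT. Cache (LRU->MRU): [98 61]
  5. access 61: HIT. Cache (LRU->MRU): [98 61]
  6. access 61: HIT. Cache (LRU->MRU): [98 61]
  7. access 61: HIT. Cache (LRU->MRU): [98 61]
  8. access 98: HIT. Cache (LRU->MRU): [61 98]
  9. access 37: MISS. Cache (LRU->MRU): [61 98 37]
  10. access 98: HIT. Cache (LRU->MRU): [61 37 98]
  11. access 98: HIT. Cache (LRU->MRU): [61 37 98]
  12. access 15: MISS. Cache (LRU->MRU): [61 37 98 15]
  13. access 61: HIT. Cache (LRU->MRU): [37 98 15 61]
  14. access 20: MISS. Cache (LRU->MRU): [37 98 15 61 20]
  15. access 89: MISS. Cache (LRU->MRU): [37 98 15 61 20 89]
  16. access 89: HIT. Cache (LRU->MRU): [37 98 15 61 20 89]
  17. access 89: HIT. Cache (LRU->MRU): [37 98 15 61 20 89]
  18. access 37: HIT. Cache (LRU->MRU): [98 15 61 20 89 37]
  19. access 37: HIT. Cache (LRU->MRU): [98 15 61 20 89 37]
  20. access 55: MISS. Cache (LRU->MRU): [98 15 61 20 89 37 55]
  21. access 1: MISS. Cache (LRU->MRU): [98 15 61 20 89 37 55 1]
  22. access 15: HIT. Cache (LRU->MRU): [98 61 20 89 37 55 1 15]
  23. access 55: HIT. Cache (LRU->MRU): [98 61 20 89 37 1 15 55]
  24. access 15: HIT. Cache (LRU->MRU): [98 61 20 89 37 1 55 15]
  25. access 98: HIT. Cache (LRU->MRU): [61 20 89 37 1 55 15 98]
  26. access 20: HIT. Cache (LRU->MRU): [61 89 37 1 55 15 98 20]
  27. access 61: HIT. Cache (LRU->MRU): [89 37 1 55 15 98 20 61]
  28. access 20: HIT. Cache (LRU->MRU): [89 37 1 55 15 98 61 20]
  29. access 37: HIT. Cache (LRU->MRU): [89 1 55 15 98 61 20 37]
  30. access 55: HIT. Cache (LRU->MRU): [89 1 15 98 61 20 37 55]
  31. access 20: HIT. Cache (LRU->MRU): [89 1 15 98 61 37 55 20]
  32. access 61: HIT. Cache (LRU->MRU): [89 1 15 98 37 55 20 61]
  33. access 15: HIT. Cache (LRU->MRU): [89 1 98 37 55 20 61 15]
  34. access 20: HIT. Cache (LRU->MRU): [89 1 98 37 55 61 15 20]
  35. access 55: HIT. Cache (LRU->MRU): [89 1 98 37 61 15 20 55]
  36. access 15: HIT. Cache (LRU->MRU): [89 1 98 37 61 20 55 15]
  37. access 61: HIT. Cache (LRU->MRU): [89 1 98 37 20 55 15 61]
  38. access 55: HIT. Cache (LRU->MRU): [89 1 98 37 20 15 61 55]
  39. access 15: HIT. Cache (LRU->MRU): [89 1 98 37 20 61 55 15]
  40. access 37: HIT. Cache (LRU->MRU): [89 1 98 20 61 55 15 37]
  41. access 61: HIT. Cache (LRU->MRU): [89 1 98 20 55 15 37 61]
  42. access 98: HIT. Cache (LRU->MRU): [89 1 20 55 15 37 61 98]
  43. access 20: HIT. Cache (LRU->MRU): [89 1 55 15 37 61 98 20]
  44. access 67: MISS, evict 89. Cache (LRU->MRU): [1 55 15 37 61 98 20 67]
Total: 35 hits, 9 misses, 1 evictions

Answer: 1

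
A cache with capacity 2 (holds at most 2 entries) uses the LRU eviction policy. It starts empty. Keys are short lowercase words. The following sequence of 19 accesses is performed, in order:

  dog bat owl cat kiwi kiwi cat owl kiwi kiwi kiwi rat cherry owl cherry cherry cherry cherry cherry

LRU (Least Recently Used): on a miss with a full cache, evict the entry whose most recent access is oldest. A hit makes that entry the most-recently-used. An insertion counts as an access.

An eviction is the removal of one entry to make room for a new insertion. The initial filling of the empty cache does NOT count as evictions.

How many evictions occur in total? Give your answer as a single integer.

LRU simulation (capacity=2):
  1. access dog: MISS. Cache (LRU->MRU): [dog]
  2. access bat: MISS. Cache (LRU->MRU): [dog bat]
  3. access owl: MISS, evict dog. Cache (LRU->MRU): [bat owl]
  4. access cat: MISS, evict bat. Cache (LRU->MRU): [owl cat]
  5. access kiwi: MISS, evict owl. Cache (LRU->MRU): [cat kiwi]
  6. access kiwi: HIT. Cache (LRU->MRU): [cat kiwi]
  7. access cat: HIT. Cache (LRU->MRU): [kiwi cat]
  8. access owl: MISS, evict kiwi. Cache (LRU->MRU): [cat owl]
  9. access kiwi: MISS, evict cat. Cache (LRU->MRU): [owl kiwi]
  10. access kiwi: HIT. Cache (LRU->MRU): [owl kiwi]
  11. access kiwi: HIT. Cache (LRU->MRU): [owl kiwi]
  12. access rat: MISS, evict owl. Cache (LRU->MRU): [kiwi rat]
  13. access cherry: MISS, evict kiwi. Cache (LRU->MRU): [rat cherry]
  14. access owl: MISS, evict rat. Cache (LRU->MRU): [cherry owl]
  15. access cherry: HIT. Cache (LRU->MRU): [owl cherry]
  16. access cherry: HIT. Cache (LRU->MRU): [owl cherry]
  17. access cherry: HIT. Cache (LRU->MRU): [owl cherry]
  18. access cherry: HIT. Cache (LRU->MRU): [owl cherry]
  19. access cherry: HIT. Cache (LRU->MRU): [owl cherry]
Total: 9 hits, 10 misses, 8 evictions

Answer: 8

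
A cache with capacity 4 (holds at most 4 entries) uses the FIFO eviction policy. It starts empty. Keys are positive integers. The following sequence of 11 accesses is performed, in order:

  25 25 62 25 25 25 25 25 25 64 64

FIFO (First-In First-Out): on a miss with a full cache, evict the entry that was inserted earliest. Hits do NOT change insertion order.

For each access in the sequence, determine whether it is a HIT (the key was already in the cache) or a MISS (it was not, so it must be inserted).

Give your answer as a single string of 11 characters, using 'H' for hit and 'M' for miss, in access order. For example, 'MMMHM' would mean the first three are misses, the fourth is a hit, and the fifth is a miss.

FIFO simulation (capacity=4):
  1. access 25: MISS. Cache (old->new): [25]
  2. access 25: HIT. Cache (old->new): [25]
  3. access 62: MISS. Cache (old->new): [25 62]
  4. access 25: HIT. Cache (old->new): [25 62]
  5. access 25: HIT. Cache (old->new): [25 62]
  6. access 25: HIT. Cache (old->new): [25 62]
  7. access 25: HIT. Cache (old->new): [25 62]
  8. access 25: HIT. Cache (old->new): [25 62]
  9. access 25: HIT. Cache (old->new): [25 62]
  10. access 64: MISS. Cache (old->new): [25 62 64]
  11. access 64: HIT. Cache (old->new): [25 62 64]
Total: 8 hits, 3 misses, 0 evictions

Answer: MHMHHHHHHMH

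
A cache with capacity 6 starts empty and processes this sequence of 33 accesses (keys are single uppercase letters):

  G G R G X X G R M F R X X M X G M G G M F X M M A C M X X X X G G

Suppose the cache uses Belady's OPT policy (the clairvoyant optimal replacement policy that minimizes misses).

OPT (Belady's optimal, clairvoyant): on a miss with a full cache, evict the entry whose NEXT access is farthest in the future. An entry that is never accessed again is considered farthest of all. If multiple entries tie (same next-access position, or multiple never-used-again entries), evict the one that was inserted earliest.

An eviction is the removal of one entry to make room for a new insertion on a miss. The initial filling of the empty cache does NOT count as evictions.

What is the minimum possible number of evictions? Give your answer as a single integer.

Answer: 1

Derivation:
OPT (Belady) simulation (capacity=6):
  1. access G: MISS. Cache: [G]
  2. access G: HIT. Next use of G: step 4. Cache: [G]
  3. access R: MISS. Cache: [G R]
  4. access G: HIT. Next use of G: step 7. Cache: [G R]
  5. access X: MISS. Cache: [G R X]
  6. access X: HIT. Next use of X: step 12. Cache: [G R X]
  7. access G: HIT. Next use of G: step 16. Cache: [G R X]
  8. access R: HIT. Next use of R: step 11. Cache: [G R X]
  9. access M: MISS. Cache: [G R X M]
  10. access F: MISS. Cache: [G R X M F]
  11. access R: HIT. Next use of R: never. Cache: [G R X M F]
  12. access X: HIT. Next use of X: step 13. Cache: [G R X M F]
  13. access X: HIT. Next use of X: step 15. Cache: [G R X M F]
  14. access M: HIT. Next use of M: step 17. Cache: [G R X M F]
  15. access X: HIT. Next use of X: step 22. Cache: [G R X M F]
  16. access G: HIT. Next use of G: step 18. Cache: [G R X M F]
  17. access M: HIT. Next use of M: step 20. Cache: [G R X M F]
  18. access G: HIT. Next use of G: step 19. Cache: [G R X M F]
  19. access G: HIT. Next use of G: step 32. Cache: [G R X M F]
  20. access M: HIT. Next use of M: step 23. Cache: [G R X M F]
  21. access F: HIT. Next use of F: never. Cache: [G R X M F]
  22. access X: HIT. Next use of X: step 28. Cache: [G R X M F]
  23. access M: HIT. Next use of M: step 24. Cache: [G R X M F]
  24. access M: HIT. Next use of M: step 27. Cache: [G R X M F]
  25. access A: MISS. Cache: [G R X M F A]
  26. access C: MISS, evict R (next use: never). Cache: [G X M F A C]
  27. access M: HIT. Next use of M: never. Cache: [G X M F A C]
  28. access X: HIT. Next use of X: step 29. Cache: [G X M F A C]
  29. access X: HIT. Next use of X: step 30. Cache: [G X M F A C]
  30. access X: HIT. Next use of X: step 31. Cache: [G X M F A C]
  31. access X: HIT. Next use of X: never. Cache: [G X M F A C]
  32. access G: HIT. Next use of G: step 33. Cache: [G X M F A C]
  33. access G: HIT. Next use of G: never. Cache: [G X M F A C]
Total: 26 hits, 7 misses, 1 evictions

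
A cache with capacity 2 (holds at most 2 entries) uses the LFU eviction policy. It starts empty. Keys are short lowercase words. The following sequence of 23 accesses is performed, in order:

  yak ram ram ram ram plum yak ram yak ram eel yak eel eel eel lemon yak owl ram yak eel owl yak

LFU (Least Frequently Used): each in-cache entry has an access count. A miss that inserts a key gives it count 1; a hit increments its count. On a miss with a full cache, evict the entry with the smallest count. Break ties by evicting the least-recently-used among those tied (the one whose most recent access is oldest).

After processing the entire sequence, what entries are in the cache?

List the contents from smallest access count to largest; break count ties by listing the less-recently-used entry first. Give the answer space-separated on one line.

Answer: yak ram

Derivation:
LFU simulation (capacity=2):
  1. access yak: MISS. Cache: [yak(c=1)]
  2. access ram: MISS. Cache: [yak(c=1) ram(c=1)]
  3. access ram: HIT, count now 2. Cache: [yak(c=1) ram(c=2)]
  4. access ram: HIT, count now 3. Cache: [yak(c=1) ram(c=3)]
  5. access ram: HIT, count now 4. Cache: [yak(c=1) ram(c=4)]
  6. access plum: MISS, evict yak(c=1). Cache: [plum(c=1) ram(c=4)]
  7. access yak: MISS, evict plum(c=1). Cache: [yak(c=1) ram(c=4)]
  8. access ram: HIT, count now 5. Cache: [yak(c=1) ram(c=5)]
  9. access yak: HIT, count now 2. Cache: [yak(c=2) ram(c=5)]
  10. access ram: HIT, count now 6. Cache: [yak(c=2) ram(c=6)]
  11. access eel: MISS, evict yak(c=2). Cache: [eel(c=1) ram(c=6)]
  12. access yak: MISS, evict eel(c=1). Cache: [yak(c=1) ram(c=6)]
  13. access eel: MISS, evict yak(c=1). Cache: [eel(c=1) ram(c=6)]
  14. access eel: HIT, count now 2. Cache: [eel(c=2) ram(c=6)]
  15. access eel: HIT, count now 3. Cache: [eel(c=3) ram(c=6)]
  16. access lemon: MISS, evict eel(c=3). Cache: [lemon(c=1) ram(c=6)]
  17. access yak: MISS, evict lemon(c=1). Cache: [yak(c=1) ram(c=6)]
  18. access owl: MISS, evict yak(c=1). Cache: [owl(c=1) ram(c=6)]
  19. access ram: HIT, count now 7. Cache: [owl(c=1) ram(c=7)]
  20. access yak: MISS, evict owl(c=1). Cache: [yak(c=1) ram(c=7)]
  21. access eel: MISS, evict yak(c=1). Cache: [eel(c=1) ram(c=7)]
  22. access owl: MISS, evict eel(c=1). Cache: [owl(c=1) ram(c=7)]
  23. access yak: MISS, evict owl(c=1). Cache: [yak(c=1) ram(c=7)]
Total: 9 hits, 14 misses, 12 evictions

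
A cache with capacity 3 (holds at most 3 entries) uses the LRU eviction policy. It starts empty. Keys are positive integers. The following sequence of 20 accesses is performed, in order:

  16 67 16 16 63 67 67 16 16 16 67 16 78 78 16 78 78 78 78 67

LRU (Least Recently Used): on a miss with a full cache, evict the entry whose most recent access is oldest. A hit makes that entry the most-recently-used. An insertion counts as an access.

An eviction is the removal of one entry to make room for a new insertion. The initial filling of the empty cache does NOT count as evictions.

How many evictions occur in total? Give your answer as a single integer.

LRU simulation (capacity=3):
  1. access 16: MISS. Cache (LRU->MRU): [16]
  2. access 67: MISS. Cache (LRU->MRU): [16 67]
  3. access 16: HIT. Cache (LRU->MRU): [67 16]
  4. access 16: HIT. Cache (LRU->MRU): [67 16]
  5. access 63: MISS. Cache (LRU->MRU): [67 16 63]
  6. access 67: HIT. Cache (LRU->MRU): [16 63 67]
  7. access 67: HIT. Cache (LRU->MRU): [16 63 67]
  8. access 16: HIT. Cache (LRU->MRU): [63 67 16]
  9. access 16: HIT. Cache (LRU->MRU): [63 67 16]
  10. access 16: HIT. Cache (LRU->MRU): [63 67 16]
  11. access 67: HIT. Cache (LRU->MRU): [63 16 67]
  12. access 16: HIT. Cache (LRU->MRU): [63 67 16]
  13. access 78: MISS, evict 63. Cache (LRU->MRU): [67 16 78]
  14. access 78: HIT. Cache (LRU->MRU): [67 16 78]
  15. access 16: HIT. Cache (LRU->MRU): [67 78 16]
  16. access 78: HIT. Cache (LRU->MRU): [67 16 78]
  17. access 78: HIT. Cache (LRU->MRU): [67 16 78]
  18. access 78: HIT. Cache (LRU->MRU): [67 16 78]
  19. access 78: HIT. Cache (LRU->MRU): [67 16 78]
  20. access 67: HIT. Cache (LRU->MRU): [16 78 67]
Total: 16 hits, 4 misses, 1 evictions

Answer: 1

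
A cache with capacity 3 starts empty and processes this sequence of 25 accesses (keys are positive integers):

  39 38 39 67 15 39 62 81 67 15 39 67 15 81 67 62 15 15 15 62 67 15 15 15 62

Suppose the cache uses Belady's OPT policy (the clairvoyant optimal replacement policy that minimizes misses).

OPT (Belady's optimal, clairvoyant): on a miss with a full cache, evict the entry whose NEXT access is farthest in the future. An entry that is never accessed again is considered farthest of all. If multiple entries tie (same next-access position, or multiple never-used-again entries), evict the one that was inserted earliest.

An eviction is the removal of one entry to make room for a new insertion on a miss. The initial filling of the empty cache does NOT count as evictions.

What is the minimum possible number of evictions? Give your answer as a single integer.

OPT (Belady) simulation (capacity=3):
  1. access 39: MISS. Cache: [39]
  2. access 38: MISS. Cache: [39 38]
  3. access 39: HIT. Next use of 39: step 6. Cache: [39 38]
  4. access 67: MISS. Cache: [39 38 67]
  5. access 15: MISS, evict 38 (next use: never). Cache: [39 67 15]
  6. access 39: HIT. Next use of 39: step 11. Cache: [39 67 15]
  7. access 62: MISS, evict 39 (next use: step 11). Cache: [67 15 62]
  8. access 81: MISS, evict 62 (next use: step 16). Cache: [67 15 81]
  9. access 67: HIT. Next use of 67: step 12. Cache: [67 15 81]
  10. access 15: HIT. Next use of 15: step 13. Cache: [67 15 81]
  11. access 39: MISS, evict 81 (next use: step 14). Cache: [67 15 39]
  12. access 67: HIT. Next use of 67: step 15. Cache: [67 15 39]
  13. access 15: HIT. Next use of 15: step 17. Cache: [67 15 39]
  14. access 81: MISS, evict 39 (next use: never). Cache: [67 15 81]
  15. access 67: HIT. Next use of 67: step 21. Cache: [67 15 81]
  16. access 62: MISS, evict 81 (next use: never). Cache: [67 15 62]
  17. access 15: HIT. Next use of 15: step 18. Cache: [67 15 62]
  18. access 15: HIT. Next use of 15: step 19. Cache: [67 15 62]
  19. access 15: HIT. Next use of 15: step 22. Cache: [67 15 62]
  20. access 62: HIT. Next use of 62: step 25. Cache: [67 15 62]
  21. access 67: HIT. Next use of 67: never. Cache: [67 15 62]
  22. access 15: HIT. Next use of 15: step 23. Cache: [67 15 62]
  23. access 15: HIT. Next use of 15: step 24. Cache: [67 15 62]
  24. access 15: HIT. Next use of 15: never. Cache: [67 15 62]
  25. access 62: HIT. Next use of 62: never. Cache: [67 15 62]
Total: 16 hits, 9 misses, 6 evictions

Answer: 6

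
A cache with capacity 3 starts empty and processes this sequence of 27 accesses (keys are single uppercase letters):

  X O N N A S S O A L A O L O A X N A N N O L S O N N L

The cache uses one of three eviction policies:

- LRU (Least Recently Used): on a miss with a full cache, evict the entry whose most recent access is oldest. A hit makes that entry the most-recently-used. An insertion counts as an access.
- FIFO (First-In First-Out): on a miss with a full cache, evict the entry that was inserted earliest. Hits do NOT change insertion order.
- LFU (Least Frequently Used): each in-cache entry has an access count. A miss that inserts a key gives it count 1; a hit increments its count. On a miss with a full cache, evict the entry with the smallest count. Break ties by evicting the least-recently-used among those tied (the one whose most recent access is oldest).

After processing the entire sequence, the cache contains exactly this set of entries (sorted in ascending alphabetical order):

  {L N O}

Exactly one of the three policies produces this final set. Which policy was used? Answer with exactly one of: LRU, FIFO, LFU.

Simulating under each policy and comparing final sets:
  LRU: final set = {L N O} -> MATCHES target
  FIFO: final set = {L N S} -> differs
  LFU: final set = {L N S} -> differs
Only LRU produces the target set.

Answer: LRU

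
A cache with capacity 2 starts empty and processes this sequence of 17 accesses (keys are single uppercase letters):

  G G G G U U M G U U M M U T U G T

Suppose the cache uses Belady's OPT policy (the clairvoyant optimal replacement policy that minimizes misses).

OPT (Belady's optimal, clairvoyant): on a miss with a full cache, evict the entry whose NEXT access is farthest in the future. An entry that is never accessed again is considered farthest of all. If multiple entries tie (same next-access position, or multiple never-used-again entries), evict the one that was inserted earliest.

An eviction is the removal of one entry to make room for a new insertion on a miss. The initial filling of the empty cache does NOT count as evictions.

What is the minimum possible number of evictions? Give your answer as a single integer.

Answer: 4

Derivation:
OPT (Belady) simulation (capacity=2):
  1. access G: MISS. Cache: [G]
  2. access G: HIT. Next use of G: step 3. Cache: [G]
  3. access G: HIT. Next use of G: step 4. Cache: [G]
  4. access G: HIT. Next use of G: step 8. Cache: [G]
  5. access U: MISS. Cache: [G U]
  6. access U: HIT. Next use of U: step 9. Cache: [G U]
  7. access M: MISS, evict U (next use: step 9). Cache: [G M]
  8. access G: HIT. Next use of G: step 16. Cache: [G M]
  9. access U: MISS, evict G (next use: step 16). Cache: [M U]
  10. access U: HIT. Next use of U: step 13. Cache: [M U]
  11. access M: HIT. Next use of M: step 12. Cache: [M U]
  12. access M: HIT. Next use of M: never. Cache: [M U]
  13. access U: HIT. Next use of U: step 15. Cache: [M U]
  14. access T: MISS, evict M (next use: never). Cache: [U T]
  15. access U: HIT. Next use of U: never. Cache: [U T]
  16. access G: MISS, evict U (next use: never). Cache: [T G]
  17. access T: HIT. Next use of T: never. Cache: [T G]
Total: 11 hits, 6 misses, 4 evictions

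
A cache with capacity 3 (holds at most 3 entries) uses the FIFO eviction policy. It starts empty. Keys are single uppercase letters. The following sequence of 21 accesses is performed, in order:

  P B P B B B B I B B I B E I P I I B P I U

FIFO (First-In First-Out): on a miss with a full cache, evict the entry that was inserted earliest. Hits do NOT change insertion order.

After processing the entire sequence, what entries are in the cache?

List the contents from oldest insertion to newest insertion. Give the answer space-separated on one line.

Answer: B I U

Derivation:
FIFO simulation (capacity=3):
  1. access P: MISS. Cache (old->new): [P]
  2. access B: MISS. Cache (old->new): [P B]
  3. access P: HIT. Cache (old->new): [P B]
  4. access B: HIT. Cache (old->new): [P B]
  5. access B: HIT. Cache (old->new): [P B]
  6. access B: HIT. Cache (old->new): [P B]
  7. access B: HIT. Cache (old->new): [P B]
  8. access I: MISS. Cache (old->new): [P B I]
  9. access B: HIT. Cache (old->new): [P B I]
  10. access B: HIT. Cache (old->new): [P B I]
  11. access I: HIT. Cache (old->new): [P B I]
  12. access B: HIT. Cache (old->new): [P B I]
  13. access E: MISS, evict P. Cache (old->new): [B I E]
  14. access I: HIT. Cache (old->new): [B I E]
  15. access P: MISS, evict B. Cache (old->new): [I E P]
  16. access I: HIT. Cache (old->new): [I E P]
  17. access I: HIT. Cache (old->new): [I E P]
  18. access B: MISS, evict I. Cache (old->new): [E P B]
  19. access P: HIT. Cache (old->new): [E P B]
  20. access I: MISS, evict E. Cache (old->new): [P B I]
  21. access U: MISS, evict P. Cache (old->new): [B I U]
Total: 13 hits, 8 misses, 5 evictions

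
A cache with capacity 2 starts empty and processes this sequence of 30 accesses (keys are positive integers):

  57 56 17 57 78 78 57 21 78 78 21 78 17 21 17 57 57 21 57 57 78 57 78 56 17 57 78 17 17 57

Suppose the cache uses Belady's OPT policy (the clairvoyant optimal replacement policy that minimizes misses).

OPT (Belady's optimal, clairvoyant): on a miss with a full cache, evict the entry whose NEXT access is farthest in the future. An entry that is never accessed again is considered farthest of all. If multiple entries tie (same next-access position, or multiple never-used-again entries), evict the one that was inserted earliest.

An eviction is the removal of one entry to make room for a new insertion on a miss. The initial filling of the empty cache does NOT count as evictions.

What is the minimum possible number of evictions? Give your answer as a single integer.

Answer: 10

Derivation:
OPT (Belady) simulation (capacity=2):
  1. access 57: MISS. Cache: [57]
  2. access 56: MISS. Cache: [57 56]
  3. access 17: MISS, evict 56 (next use: step 24). Cache: [57 17]
  4. access 57: HIT. Next use of 57: step 7. Cache: [57 17]
  5. access 78: MISS, evict 17 (next use: step 13). Cache: [57 78]
  6. access 78: HIT. Next use of 78: step 9. Cache: [57 78]
  7. access 57: HIT. Next use of 57: step 16. Cache: [57 78]
  8. access 21: MISS, evict 57 (next use: step 16). Cache: [78 21]
  9. access 78: HIT. Next use of 78: step 10. Cache: [78 21]
  10. access 78: HIT. Next use of 78: step 12. Cache: [78 21]
  11. access 21: HIT. Next use of 21: step 14. Cache: [78 21]
  12. access 78: HIT. Next use of 78: step 21. Cache: [78 21]
  13. access 17: MISS, evict 78 (next use: step 21). Cache: [21 17]
  14. access 21: HIT. Next use of 21: step 18. Cache: [21 17]
  15. access 17: HIT. Next use of 17: step 25. Cache: [21 17]
  16. access 57: MISS, evict 17 (next use: step 25). Cache: [21 57]
  17. access 57: HIT. Next use of 57: step 19. Cache: [21 57]
  18. access 21: HIT. Next use of 21: never. Cache: [21 57]
  19. access 57: HIT. Next use of 57: step 20. Cache: [21 57]
  20. access 57: HIT. Next use of 57: step 22. Cache: [21 57]
  21. access 78: MISS, evict 21 (next use: never). Cache: [57 78]
  22. access 57: HIT. Next use of 57: step 26. Cache: [57 78]
  23. access 78: HIT. Next use of 78: step 27. Cache: [57 78]
  24. access 56: MISS, evict 78 (next use: step 27). Cache: [57 56]
  25. access 17: MISS, evict 56 (next use: never). Cache: [57 17]
  26. access 57: HIT. Next use of 57: step 30. Cache: [57 17]
  27. access 78: MISS, evict 57 (next use: step 30). Cache: [17 78]
  28. access 17: HIT. Next use of 17: step 29. Cache: [17 78]
  29. access 17: HIT. Next use of 17: never. Cache: [17 78]
  30. access 57: MISS, evict 17 (next use: never). Cache: [78 57]
Total: 18 hits, 12 misses, 10 evictions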